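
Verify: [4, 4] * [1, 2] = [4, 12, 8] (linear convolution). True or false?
Recompute linear convolution of [4, 4] and [1, 2]: y[0] = 4×1 = 4; y[1] = 4×2 + 4×1 = 12; y[2] = 4×2 = 8 → [4, 12, 8]. Given [4, 12, 8] matches, so answer: Yes

Yes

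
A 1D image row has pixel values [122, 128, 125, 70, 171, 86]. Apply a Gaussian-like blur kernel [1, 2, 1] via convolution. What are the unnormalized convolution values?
Convolve image row [122, 128, 125, 70, 171, 86] with kernel [1, 2, 1]: y[0] = 122×1 = 122; y[1] = 122×2 + 128×1 = 372; y[2] = 122×1 + 128×2 + 125×1 = 503; y[3] = 128×1 + 125×2 + 70×1 = 448; y[4] = 125×1 + 70×2 + 171×1 = 436; y[5] = 70×1 + 171×2 + 86×1 = 498; y[6] = 171×1 + 86×2 = 343; y[7] = 86×1 = 86 → [122, 372, 503, 448, 436, 498, 343, 86]. Normalization factor = sum(kernel) = 4.

[122, 372, 503, 448, 436, 498, 343, 86]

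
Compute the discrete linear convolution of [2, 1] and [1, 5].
y[0] = 2×1 = 2; y[1] = 2×5 + 1×1 = 11; y[2] = 1×5 = 5

[2, 11, 5]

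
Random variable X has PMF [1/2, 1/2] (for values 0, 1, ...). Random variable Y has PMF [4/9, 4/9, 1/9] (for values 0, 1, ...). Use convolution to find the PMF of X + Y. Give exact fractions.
P(X+Y=k) = Σ_i P(X=i)·P(Y=k-i) — a convolution of [1/2, 1/2] and [4/9, 4/9, 1/9]. P(X+Y=0) = (1/2)×(4/9) = 2/9; P(X+Y=1) = (1/2)×(4/9) + (1/2)×(4/9) = 2/9 + 2/9 = 4/9; P(X+Y=2) = (1/2)×(1/9) + (1/2)×(4/9) = 1/18 + 2/9 = 5/18; P(X+Y=3) = (1/2)×(1/9) = 1/18. PMF: [2/9, 4/9, 5/18, 1/18] (sums to 1 ✓)

[2/9, 4/9, 5/18, 1/18]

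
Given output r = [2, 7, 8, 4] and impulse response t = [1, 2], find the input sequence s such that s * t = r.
Deconvolve r=[2, 7, 8, 4] by t=[1, 2]. Since t[0]=1, solve forward: s[0] = r[0] / 1 = 2; s[1] = (r[1] - 2×2) / 1 = 3; s[2] = (r[2] - 3×2) / 1 = 2. So s = [2, 3, 2]. Check by forward convolution: r[0] = 2×1 = 2; r[1] = 2×2 + 3×1 = 7; r[2] = 3×2 + 2×1 = 8; r[3] = 2×2 = 4

[2, 3, 2]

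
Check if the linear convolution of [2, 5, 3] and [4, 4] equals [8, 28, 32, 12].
Recompute linear convolution of [2, 5, 3] and [4, 4]: y[0] = 2×4 = 8; y[1] = 2×4 + 5×4 = 28; y[2] = 5×4 + 3×4 = 32; y[3] = 3×4 = 12 → [8, 28, 32, 12]. Given [8, 28, 32, 12] matches, so answer: Yes

Yes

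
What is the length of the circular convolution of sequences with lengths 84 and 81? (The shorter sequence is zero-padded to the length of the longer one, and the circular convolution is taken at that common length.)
Circular convolution (zero-padding the shorter input) has length max(m, n) = max(84, 81) = 84

84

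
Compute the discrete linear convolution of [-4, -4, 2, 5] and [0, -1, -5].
y[0] = -4×0 = 0; y[1] = -4×-1 + -4×0 = 4; y[2] = -4×-5 + -4×-1 + 2×0 = 24; y[3] = -4×-5 + 2×-1 + 5×0 = 18; y[4] = 2×-5 + 5×-1 = -15; y[5] = 5×-5 = -25

[0, 4, 24, 18, -15, -25]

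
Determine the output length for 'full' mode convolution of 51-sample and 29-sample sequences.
Linear/full convolution length: m + n - 1 = 51 + 29 - 1 = 79

79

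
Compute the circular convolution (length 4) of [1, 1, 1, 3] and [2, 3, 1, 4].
Use y[k] = Σ_j u[j]·v[(k-j) mod 4]. y[0] = 1×2 + 1×4 + 1×1 + 3×3 = 16; y[1] = 1×3 + 1×2 + 1×4 + 3×1 = 12; y[2] = 1×1 + 1×3 + 1×2 + 3×4 = 18; y[3] = 1×4 + 1×1 + 1×3 + 3×2 = 14. Result: [16, 12, 18, 14]

[16, 12, 18, 14]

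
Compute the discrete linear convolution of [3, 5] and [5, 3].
y[0] = 3×5 = 15; y[1] = 3×3 + 5×5 = 34; y[2] = 5×3 = 15

[15, 34, 15]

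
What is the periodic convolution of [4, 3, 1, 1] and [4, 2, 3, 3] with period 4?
Use y[k] = Σ_j a[j]·b[(k-j) mod 4]. y[0] = 4×4 + 3×3 + 1×3 + 1×2 = 30; y[1] = 4×2 + 3×4 + 1×3 + 1×3 = 26; y[2] = 4×3 + 3×2 + 1×4 + 1×3 = 25; y[3] = 4×3 + 3×3 + 1×2 + 1×4 = 27. Result: [30, 26, 25, 27]

[30, 26, 25, 27]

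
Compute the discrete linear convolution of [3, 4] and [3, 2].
y[0] = 3×3 = 9; y[1] = 3×2 + 4×3 = 18; y[2] = 4×2 = 8

[9, 18, 8]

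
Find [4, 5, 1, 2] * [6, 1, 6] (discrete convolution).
y[0] = 4×6 = 24; y[1] = 4×1 + 5×6 = 34; y[2] = 4×6 + 5×1 + 1×6 = 35; y[3] = 5×6 + 1×1 + 2×6 = 43; y[4] = 1×6 + 2×1 = 8; y[5] = 2×6 = 12

[24, 34, 35, 43, 8, 12]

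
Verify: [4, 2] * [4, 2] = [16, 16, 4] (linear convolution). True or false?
Recompute linear convolution of [4, 2] and [4, 2]: y[0] = 4×4 = 16; y[1] = 4×2 + 2×4 = 16; y[2] = 2×2 = 4 → [16, 16, 4]. Given [16, 16, 4] matches, so answer: Yes

Yes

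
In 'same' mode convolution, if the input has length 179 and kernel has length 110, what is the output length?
'Same' mode returns an output with the same length as the input: 179

179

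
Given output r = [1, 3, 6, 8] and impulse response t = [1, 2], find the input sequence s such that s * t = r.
Deconvolve r=[1, 3, 6, 8] by t=[1, 2]. Since t[0]=1, solve forward: s[0] = r[0] / 1 = 1; s[1] = (r[1] - 1×2) / 1 = 1; s[2] = (r[2] - 1×2) / 1 = 4. So s = [1, 1, 4]. Check by forward convolution: r[0] = 1×1 = 1; r[1] = 1×2 + 1×1 = 3; r[2] = 1×2 + 4×1 = 6; r[3] = 4×2 = 8

[1, 1, 4]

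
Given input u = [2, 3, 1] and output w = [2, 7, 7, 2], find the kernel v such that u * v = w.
Output length 4 = len(u) + len(v) - 1 ⇒ len(v) = 2. Solve v forward using v[k] = (w[k] - Σ_{i≥1} u[i]·v[k-i]) / u[0]: v[0] = w[0] / u[0] = 2 / 2 = 1; v[1] = (w[1] - 3×1) / u[0] = (7 - 3×1) / 2 = 2. So v = [1, 2]. Forward-check [2, 3, 1] * [1, 2]: w[0] = 2×1 = 2; w[1] = 2×2 + 3×1 = 7; w[2] = 3×2 + 1×1 = 7; w[3] = 1×2 = 2 → [2, 7, 7, 2] ✓

[1, 2]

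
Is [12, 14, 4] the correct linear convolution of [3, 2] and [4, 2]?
Recompute linear convolution of [3, 2] and [4, 2]: y[0] = 3×4 = 12; y[1] = 3×2 + 2×4 = 14; y[2] = 2×2 = 4 → [12, 14, 4]. Given [12, 14, 4] matches, so answer: Yes

Yes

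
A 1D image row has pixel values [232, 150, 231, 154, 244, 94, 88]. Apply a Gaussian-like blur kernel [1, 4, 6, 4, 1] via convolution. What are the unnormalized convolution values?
Convolve image row [232, 150, 231, 154, 244, 94, 88] with kernel [1, 4, 6, 4, 1]: y[0] = 232×1 = 232; y[1] = 232×4 + 150×1 = 1078; y[2] = 232×6 + 150×4 + 231×1 = 2223; y[3] = 232×4 + 150×6 + 231×4 + 154×1 = 2906; y[4] = 232×1 + 150×4 + 231×6 + 154×4 + 244×1 = 3078; y[5] = 150×1 + 231×4 + 154×6 + 244×4 + 94×1 = 3068; y[6] = 231×1 + 154×4 + 244×6 + 94×4 + 88×1 = 2775; y[7] = 154×1 + 244×4 + 94×6 + 88×4 = 2046; y[8] = 244×1 + 94×4 + 88×6 = 1148; y[9] = 94×1 + 88×4 = 446; y[10] = 88×1 = 88 → [232, 1078, 2223, 2906, 3078, 3068, 2775, 2046, 1148, 446, 88]. Normalization factor = sum(kernel) = 16.

[232, 1078, 2223, 2906, 3078, 3068, 2775, 2046, 1148, 446, 88]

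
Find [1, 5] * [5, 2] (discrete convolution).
y[0] = 1×5 = 5; y[1] = 1×2 + 5×5 = 27; y[2] = 5×2 = 10

[5, 27, 10]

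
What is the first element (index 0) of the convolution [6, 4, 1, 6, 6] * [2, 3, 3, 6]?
Use y[k] = Σ_i a[i]·b[k-i] at k=0. y[0] = 6×2 = 12

12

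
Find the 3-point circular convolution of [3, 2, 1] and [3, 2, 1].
Use y[k] = Σ_j s[j]·t[(k-j) mod 3]. y[0] = 3×3 + 2×1 + 1×2 = 13; y[1] = 3×2 + 2×3 + 1×1 = 13; y[2] = 3×1 + 2×2 + 1×3 = 10. Result: [13, 13, 10]

[13, 13, 10]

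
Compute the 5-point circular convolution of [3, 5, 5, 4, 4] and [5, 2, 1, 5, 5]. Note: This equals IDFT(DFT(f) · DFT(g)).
Either evaluate y[k] = Σ_j f[j]·g[(k-j) mod 5] directly, or use IDFT(DFT(f) · DFT(g)). y[0] = 3×5 + 5×5 + 5×5 + 4×1 + 4×2 = 77; y[1] = 3×2 + 5×5 + 5×5 + 4×5 + 4×1 = 80; y[2] = 3×1 + 5×2 + 5×5 + 4×5 + 4×5 = 78; y[3] = 3×5 + 5×1 + 5×2 + 4×5 + 4×5 = 70; y[4] = 3×5 + 5×5 + 5×1 + 4×2 + 4×5 = 73. Result: [77, 80, 78, 70, 73]

[77, 80, 78, 70, 73]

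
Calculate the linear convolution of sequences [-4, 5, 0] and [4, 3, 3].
y[0] = -4×4 = -16; y[1] = -4×3 + 5×4 = 8; y[2] = -4×3 + 5×3 + 0×4 = 3; y[3] = 5×3 + 0×3 = 15; y[4] = 0×3 = 0

[-16, 8, 3, 15, 0]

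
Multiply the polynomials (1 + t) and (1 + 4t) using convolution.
Ascending coefficients: a = [1, 1], b = [1, 4]. c[0] = 1×1 = 1; c[1] = 1×4 + 1×1 = 5; c[2] = 1×4 = 4. Result coefficients: [1, 5, 4] → 1 + 5t + 4t^2

1 + 5t + 4t^2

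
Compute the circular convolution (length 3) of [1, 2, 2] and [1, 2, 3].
Use y[k] = Σ_j a[j]·b[(k-j) mod 3]. y[0] = 1×1 + 2×3 + 2×2 = 11; y[1] = 1×2 + 2×1 + 2×3 = 10; y[2] = 1×3 + 2×2 + 2×1 = 9. Result: [11, 10, 9]

[11, 10, 9]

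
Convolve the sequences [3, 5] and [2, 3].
y[0] = 3×2 = 6; y[1] = 3×3 + 5×2 = 19; y[2] = 5×3 = 15

[6, 19, 15]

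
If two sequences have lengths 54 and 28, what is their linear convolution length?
Linear/full convolution length: m + n - 1 = 54 + 28 - 1 = 81

81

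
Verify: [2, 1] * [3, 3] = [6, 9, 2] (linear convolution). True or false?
Recompute linear convolution of [2, 1] and [3, 3]: y[0] = 2×3 = 6; y[1] = 2×3 + 1×3 = 9; y[2] = 1×3 = 3 → [6, 9, 3]. Compare to given [6, 9, 2]: they differ at index 2: given 2, correct 3, so answer: No

No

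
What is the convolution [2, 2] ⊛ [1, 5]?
y[0] = 2×1 = 2; y[1] = 2×5 + 2×1 = 12; y[2] = 2×5 = 10

[2, 12, 10]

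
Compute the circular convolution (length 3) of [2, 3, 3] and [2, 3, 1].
Use y[k] = Σ_j u[j]·v[(k-j) mod 3]. y[0] = 2×2 + 3×1 + 3×3 = 16; y[1] = 2×3 + 3×2 + 3×1 = 15; y[2] = 2×1 + 3×3 + 3×2 = 17. Result: [16, 15, 17]

[16, 15, 17]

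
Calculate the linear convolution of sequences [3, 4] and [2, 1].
y[0] = 3×2 = 6; y[1] = 3×1 + 4×2 = 11; y[2] = 4×1 = 4

[6, 11, 4]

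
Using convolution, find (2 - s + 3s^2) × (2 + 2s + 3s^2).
Ascending coefficients: a = [2, -1, 3], b = [2, 2, 3]. c[0] = 2×2 = 4; c[1] = 2×2 + -1×2 = 2; c[2] = 2×3 + -1×2 + 3×2 = 10; c[3] = -1×3 + 3×2 = 3; c[4] = 3×3 = 9. Result coefficients: [4, 2, 10, 3, 9] → 4 + 2s + 10s^2 + 3s^3 + 9s^4

4 + 2s + 10s^2 + 3s^3 + 9s^4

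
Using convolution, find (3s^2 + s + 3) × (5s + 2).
Ascending coefficients: a = [3, 1, 3], b = [2, 5]. c[0] = 3×2 = 6; c[1] = 3×5 + 1×2 = 17; c[2] = 1×5 + 3×2 = 11; c[3] = 3×5 = 15. Result coefficients: [6, 17, 11, 15] → 15s^3 + 11s^2 + 17s + 6

15s^3 + 11s^2 + 17s + 6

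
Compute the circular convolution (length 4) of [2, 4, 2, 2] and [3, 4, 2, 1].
Use y[k] = Σ_j s[j]·t[(k-j) mod 4]. y[0] = 2×3 + 4×1 + 2×2 + 2×4 = 22; y[1] = 2×4 + 4×3 + 2×1 + 2×2 = 26; y[2] = 2×2 + 4×4 + 2×3 + 2×1 = 28; y[3] = 2×1 + 4×2 + 2×4 + 2×3 = 24. Result: [22, 26, 28, 24]

[22, 26, 28, 24]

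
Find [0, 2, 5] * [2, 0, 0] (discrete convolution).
y[0] = 0×2 = 0; y[1] = 0×0 + 2×2 = 4; y[2] = 0×0 + 2×0 + 5×2 = 10; y[3] = 2×0 + 5×0 = 0; y[4] = 5×0 = 0

[0, 4, 10, 0, 0]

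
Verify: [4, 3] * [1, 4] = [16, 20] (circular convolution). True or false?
Recompute circular convolution of [4, 3] and [1, 4]: y[0] = 4×1 + 3×4 = 16; y[1] = 4×4 + 3×1 = 19 → [16, 19]. Compare to given [16, 20]: they differ at index 1: given 20, correct 19, so answer: No

No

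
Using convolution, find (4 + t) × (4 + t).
Ascending coefficients: a = [4, 1], b = [4, 1]. c[0] = 4×4 = 16; c[1] = 4×1 + 1×4 = 8; c[2] = 1×1 = 1. Result coefficients: [16, 8, 1] → 16 + 8t + t^2

16 + 8t + t^2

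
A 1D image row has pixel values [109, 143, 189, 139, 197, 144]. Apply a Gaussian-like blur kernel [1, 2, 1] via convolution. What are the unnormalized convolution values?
Convolve image row [109, 143, 189, 139, 197, 144] with kernel [1, 2, 1]: y[0] = 109×1 = 109; y[1] = 109×2 + 143×1 = 361; y[2] = 109×1 + 143×2 + 189×1 = 584; y[3] = 143×1 + 189×2 + 139×1 = 660; y[4] = 189×1 + 139×2 + 197×1 = 664; y[5] = 139×1 + 197×2 + 144×1 = 677; y[6] = 197×1 + 144×2 = 485; y[7] = 144×1 = 144 → [109, 361, 584, 660, 664, 677, 485, 144]. Normalization factor = sum(kernel) = 4.

[109, 361, 584, 660, 664, 677, 485, 144]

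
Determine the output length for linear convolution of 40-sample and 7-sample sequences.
Linear/full convolution length: m + n - 1 = 40 + 7 - 1 = 46

46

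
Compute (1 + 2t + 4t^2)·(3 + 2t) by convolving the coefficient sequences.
Ascending coefficients: a = [1, 2, 4], b = [3, 2]. c[0] = 1×3 = 3; c[1] = 1×2 + 2×3 = 8; c[2] = 2×2 + 4×3 = 16; c[3] = 4×2 = 8. Result coefficients: [3, 8, 16, 8] → 3 + 8t + 16t^2 + 8t^3

3 + 8t + 16t^2 + 8t^3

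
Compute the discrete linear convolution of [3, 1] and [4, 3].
y[0] = 3×4 = 12; y[1] = 3×3 + 1×4 = 13; y[2] = 1×3 = 3

[12, 13, 3]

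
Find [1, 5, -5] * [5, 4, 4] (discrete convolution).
y[0] = 1×5 = 5; y[1] = 1×4 + 5×5 = 29; y[2] = 1×4 + 5×4 + -5×5 = -1; y[3] = 5×4 + -5×4 = 0; y[4] = -5×4 = -20

[5, 29, -1, 0, -20]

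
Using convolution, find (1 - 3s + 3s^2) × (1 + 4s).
Ascending coefficients: a = [1, -3, 3], b = [1, 4]. c[0] = 1×1 = 1; c[1] = 1×4 + -3×1 = 1; c[2] = -3×4 + 3×1 = -9; c[3] = 3×4 = 12. Result coefficients: [1, 1, -9, 12] → 1 + s - 9s^2 + 12s^3

1 + s - 9s^2 + 12s^3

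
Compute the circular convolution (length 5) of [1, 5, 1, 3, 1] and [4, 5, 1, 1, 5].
Use y[k] = Σ_j a[j]·b[(k-j) mod 5]. y[0] = 1×4 + 5×5 + 1×1 + 3×1 + 1×5 = 38; y[1] = 1×5 + 5×4 + 1×5 + 3×1 + 1×1 = 34; y[2] = 1×1 + 5×5 + 1×4 + 3×5 + 1×1 = 46; y[3] = 1×1 + 5×1 + 1×5 + 3×4 + 1×5 = 28; y[4] = 1×5 + 5×1 + 1×1 + 3×5 + 1×4 = 30. Result: [38, 34, 46, 28, 30]

[38, 34, 46, 28, 30]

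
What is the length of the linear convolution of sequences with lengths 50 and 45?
Linear/full convolution length: m + n - 1 = 50 + 45 - 1 = 94

94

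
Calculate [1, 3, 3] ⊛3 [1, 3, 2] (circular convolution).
Use y[k] = Σ_j f[j]·g[(k-j) mod 3]. y[0] = 1×1 + 3×2 + 3×3 = 16; y[1] = 1×3 + 3×1 + 3×2 = 12; y[2] = 1×2 + 3×3 + 3×1 = 14. Result: [16, 12, 14]

[16, 12, 14]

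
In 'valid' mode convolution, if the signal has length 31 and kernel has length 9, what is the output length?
'Valid' mode counts only positions where the kernel fully overlaps the signal: m - n + 1 = 31 - 9 + 1 = 23

23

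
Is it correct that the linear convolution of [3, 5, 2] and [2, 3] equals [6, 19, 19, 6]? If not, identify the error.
Recompute linear convolution of [3, 5, 2] and [2, 3]: y[0] = 3×2 = 6; y[1] = 3×3 + 5×2 = 19; y[2] = 5×3 + 2×2 = 19; y[3] = 2×3 = 6 → [6, 19, 19, 6]. Given [6, 19, 19, 6] matches, so answer: Yes

Yes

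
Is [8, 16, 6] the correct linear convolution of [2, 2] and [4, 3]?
Recompute linear convolution of [2, 2] and [4, 3]: y[0] = 2×4 = 8; y[1] = 2×3 + 2×4 = 14; y[2] = 2×3 = 6 → [8, 14, 6]. Compare to given [8, 16, 6]: they differ at index 1: given 16, correct 14, so answer: No

No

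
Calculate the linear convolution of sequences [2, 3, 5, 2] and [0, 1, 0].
y[0] = 2×0 = 0; y[1] = 2×1 + 3×0 = 2; y[2] = 2×0 + 3×1 + 5×0 = 3; y[3] = 3×0 + 5×1 + 2×0 = 5; y[4] = 5×0 + 2×1 = 2; y[5] = 2×0 = 0

[0, 2, 3, 5, 2, 0]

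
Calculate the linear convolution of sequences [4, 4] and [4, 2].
y[0] = 4×4 = 16; y[1] = 4×2 + 4×4 = 24; y[2] = 4×2 = 8

[16, 24, 8]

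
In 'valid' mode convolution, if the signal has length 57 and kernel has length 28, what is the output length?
'Valid' mode counts only positions where the kernel fully overlaps the signal: m - n + 1 = 57 - 28 + 1 = 30

30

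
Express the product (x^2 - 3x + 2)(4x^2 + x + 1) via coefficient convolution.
Ascending coefficients: a = [2, -3, 1], b = [1, 1, 4]. c[0] = 2×1 = 2; c[1] = 2×1 + -3×1 = -1; c[2] = 2×4 + -3×1 + 1×1 = 6; c[3] = -3×4 + 1×1 = -11; c[4] = 1×4 = 4. Result coefficients: [2, -1, 6, -11, 4] → 4x^4 - 11x^3 + 6x^2 - x + 2

4x^4 - 11x^3 + 6x^2 - x + 2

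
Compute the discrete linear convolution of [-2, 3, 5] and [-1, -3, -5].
y[0] = -2×-1 = 2; y[1] = -2×-3 + 3×-1 = 3; y[2] = -2×-5 + 3×-3 + 5×-1 = -4; y[3] = 3×-5 + 5×-3 = -30; y[4] = 5×-5 = -25

[2, 3, -4, -30, -25]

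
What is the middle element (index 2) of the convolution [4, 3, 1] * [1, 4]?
Use y[k] = Σ_i a[i]·b[k-i] at k=2. y[2] = 3×4 + 1×1 = 13

13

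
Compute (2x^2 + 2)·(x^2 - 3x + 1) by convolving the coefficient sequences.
Ascending coefficients: a = [2, 0, 2], b = [1, -3, 1]. c[0] = 2×1 = 2; c[1] = 2×-3 + 0×1 = -6; c[2] = 2×1 + 0×-3 + 2×1 = 4; c[3] = 0×1 + 2×-3 = -6; c[4] = 2×1 = 2. Result coefficients: [2, -6, 4, -6, 2] → 2x^4 - 6x^3 + 4x^2 - 6x + 2

2x^4 - 6x^3 + 4x^2 - 6x + 2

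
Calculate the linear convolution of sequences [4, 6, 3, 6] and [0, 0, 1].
y[0] = 4×0 = 0; y[1] = 4×0 + 6×0 = 0; y[2] = 4×1 + 6×0 + 3×0 = 4; y[3] = 6×1 + 3×0 + 6×0 = 6; y[4] = 3×1 + 6×0 = 3; y[5] = 6×1 = 6

[0, 0, 4, 6, 3, 6]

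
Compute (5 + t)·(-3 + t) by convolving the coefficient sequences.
Ascending coefficients: a = [5, 1], b = [-3, 1]. c[0] = 5×-3 = -15; c[1] = 5×1 + 1×-3 = 2; c[2] = 1×1 = 1. Result coefficients: [-15, 2, 1] → -15 + 2t + t^2

-15 + 2t + t^2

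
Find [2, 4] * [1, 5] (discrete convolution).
y[0] = 2×1 = 2; y[1] = 2×5 + 4×1 = 14; y[2] = 4×5 = 20

[2, 14, 20]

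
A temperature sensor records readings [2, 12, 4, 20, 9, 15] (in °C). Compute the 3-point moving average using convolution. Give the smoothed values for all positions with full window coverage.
3-point moving average kernel = [1, 1, 1]. Apply in 'valid' mode (full window coverage): avg[0] = (2 + 12 + 4) / 3 = 6.0; avg[1] = (12 + 4 + 20) / 3 = 12.0; avg[2] = (4 + 20 + 9) / 3 = 11.0; avg[3] = (20 + 9 + 15) / 3 = 14.67. Smoothed values: [6.0, 12.0, 11.0, 14.67]

[6.0, 12.0, 11.0, 14.67]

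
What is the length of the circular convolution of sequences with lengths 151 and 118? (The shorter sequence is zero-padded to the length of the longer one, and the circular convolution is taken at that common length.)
Circular convolution (zero-padding the shorter input) has length max(m, n) = max(151, 118) = 151

151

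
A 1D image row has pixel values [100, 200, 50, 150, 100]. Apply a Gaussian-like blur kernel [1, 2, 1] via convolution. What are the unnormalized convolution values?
Convolve image row [100, 200, 50, 150, 100] with kernel [1, 2, 1]: y[0] = 100×1 = 100; y[1] = 100×2 + 200×1 = 400; y[2] = 100×1 + 200×2 + 50×1 = 550; y[3] = 200×1 + 50×2 + 150×1 = 450; y[4] = 50×1 + 150×2 + 100×1 = 450; y[5] = 150×1 + 100×2 = 350; y[6] = 100×1 = 100 → [100, 400, 550, 450, 450, 350, 100]. Normalization factor = sum(kernel) = 4.

[100, 400, 550, 450, 450, 350, 100]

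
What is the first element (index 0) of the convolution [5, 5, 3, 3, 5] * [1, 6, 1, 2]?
Use y[k] = Σ_i a[i]·b[k-i] at k=0. y[0] = 5×1 = 5

5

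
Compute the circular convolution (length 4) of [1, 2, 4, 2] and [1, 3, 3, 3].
Use y[k] = Σ_j a[j]·b[(k-j) mod 4]. y[0] = 1×1 + 2×3 + 4×3 + 2×3 = 25; y[1] = 1×3 + 2×1 + 4×3 + 2×3 = 23; y[2] = 1×3 + 2×3 + 4×1 + 2×3 = 19; y[3] = 1×3 + 2×3 + 4×3 + 2×1 = 23. Result: [25, 23, 19, 23]

[25, 23, 19, 23]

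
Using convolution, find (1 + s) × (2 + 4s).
Ascending coefficients: a = [1, 1], b = [2, 4]. c[0] = 1×2 = 2; c[1] = 1×4 + 1×2 = 6; c[2] = 1×4 = 4. Result coefficients: [2, 6, 4] → 2 + 6s + 4s^2

2 + 6s + 4s^2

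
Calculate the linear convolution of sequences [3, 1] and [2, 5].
y[0] = 3×2 = 6; y[1] = 3×5 + 1×2 = 17; y[2] = 1×5 = 5

[6, 17, 5]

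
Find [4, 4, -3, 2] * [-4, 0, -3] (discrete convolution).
y[0] = 4×-4 = -16; y[1] = 4×0 + 4×-4 = -16; y[2] = 4×-3 + 4×0 + -3×-4 = 0; y[3] = 4×-3 + -3×0 + 2×-4 = -20; y[4] = -3×-3 + 2×0 = 9; y[5] = 2×-3 = -6

[-16, -16, 0, -20, 9, -6]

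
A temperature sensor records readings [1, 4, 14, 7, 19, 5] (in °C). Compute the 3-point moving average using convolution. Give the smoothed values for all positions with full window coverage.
3-point moving average kernel = [1, 1, 1]. Apply in 'valid' mode (full window coverage): avg[0] = (1 + 4 + 14) / 3 = 6.33; avg[1] = (4 + 14 + 7) / 3 = 8.33; avg[2] = (14 + 7 + 19) / 3 = 13.33; avg[3] = (7 + 19 + 5) / 3 = 10.33. Smoothed values: [6.33, 8.33, 13.33, 10.33]

[6.33, 8.33, 13.33, 10.33]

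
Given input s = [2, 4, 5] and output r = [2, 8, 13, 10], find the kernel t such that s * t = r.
Output length 4 = len(s) + len(t) - 1 ⇒ len(t) = 2. Solve t forward using t[k] = (r[k] - Σ_{i≥1} s[i]·t[k-i]) / s[0]: t[0] = r[0] / s[0] = 2 / 2 = 1; t[1] = (r[1] - 4×1) / s[0] = (8 - 4×1) / 2 = 2. So t = [1, 2]. Forward-check [2, 4, 5] * [1, 2]: r[0] = 2×1 = 2; r[1] = 2×2 + 4×1 = 8; r[2] = 4×2 + 5×1 = 13; r[3] = 5×2 = 10 → [2, 8, 13, 10] ✓

[1, 2]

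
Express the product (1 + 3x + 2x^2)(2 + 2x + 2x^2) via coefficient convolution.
Ascending coefficients: a = [1, 3, 2], b = [2, 2, 2]. c[0] = 1×2 = 2; c[1] = 1×2 + 3×2 = 8; c[2] = 1×2 + 3×2 + 2×2 = 12; c[3] = 3×2 + 2×2 = 10; c[4] = 2×2 = 4. Result coefficients: [2, 8, 12, 10, 4] → 2 + 8x + 12x^2 + 10x^3 + 4x^4

2 + 8x + 12x^2 + 10x^3 + 4x^4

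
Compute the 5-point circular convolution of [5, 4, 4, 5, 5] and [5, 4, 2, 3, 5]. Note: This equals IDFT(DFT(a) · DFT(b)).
Either evaluate y[k] = Σ_j a[j]·b[(k-j) mod 5] directly, or use IDFT(DFT(a) · DFT(b)). y[0] = 5×5 + 4×5 + 4×3 + 5×2 + 5×4 = 87; y[1] = 5×4 + 4×5 + 4×5 + 5×3 + 5×2 = 85; y[2] = 5×2 + 4×4 + 4×5 + 5×5 + 5×3 = 86; y[3] = 5×3 + 4×2 + 4×4 + 5×5 + 5×5 = 89; y[4] = 5×5 + 4×3 + 4×2 + 5×4 + 5×5 = 90. Result: [87, 85, 86, 89, 90]

[87, 85, 86, 89, 90]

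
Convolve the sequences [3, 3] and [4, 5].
y[0] = 3×4 = 12; y[1] = 3×5 + 3×4 = 27; y[2] = 3×5 = 15

[12, 27, 15]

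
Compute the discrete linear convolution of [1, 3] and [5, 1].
y[0] = 1×5 = 5; y[1] = 1×1 + 3×5 = 16; y[2] = 3×1 = 3

[5, 16, 3]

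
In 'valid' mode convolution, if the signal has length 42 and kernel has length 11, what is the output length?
'Valid' mode counts only positions where the kernel fully overlaps the signal: m - n + 1 = 42 - 11 + 1 = 32

32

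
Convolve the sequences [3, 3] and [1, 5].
y[0] = 3×1 = 3; y[1] = 3×5 + 3×1 = 18; y[2] = 3×5 = 15

[3, 18, 15]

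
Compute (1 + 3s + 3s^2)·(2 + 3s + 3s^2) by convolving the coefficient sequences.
Ascending coefficients: a = [1, 3, 3], b = [2, 3, 3]. c[0] = 1×2 = 2; c[1] = 1×3 + 3×2 = 9; c[2] = 1×3 + 3×3 + 3×2 = 18; c[3] = 3×3 + 3×3 = 18; c[4] = 3×3 = 9. Result coefficients: [2, 9, 18, 18, 9] → 2 + 9s + 18s^2 + 18s^3 + 9s^4

2 + 9s + 18s^2 + 18s^3 + 9s^4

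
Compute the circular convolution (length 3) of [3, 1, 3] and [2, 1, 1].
Use y[k] = Σ_j a[j]·b[(k-j) mod 3]. y[0] = 3×2 + 1×1 + 3×1 = 10; y[1] = 3×1 + 1×2 + 3×1 = 8; y[2] = 3×1 + 1×1 + 3×2 = 10. Result: [10, 8, 10]

[10, 8, 10]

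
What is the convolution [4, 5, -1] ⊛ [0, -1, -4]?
y[0] = 4×0 = 0; y[1] = 4×-1 + 5×0 = -4; y[2] = 4×-4 + 5×-1 + -1×0 = -21; y[3] = 5×-4 + -1×-1 = -19; y[4] = -1×-4 = 4

[0, -4, -21, -19, 4]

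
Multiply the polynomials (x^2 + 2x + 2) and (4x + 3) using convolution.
Ascending coefficients: a = [2, 2, 1], b = [3, 4]. c[0] = 2×3 = 6; c[1] = 2×4 + 2×3 = 14; c[2] = 2×4 + 1×3 = 11; c[3] = 1×4 = 4. Result coefficients: [6, 14, 11, 4] → 4x^3 + 11x^2 + 14x + 6

4x^3 + 11x^2 + 14x + 6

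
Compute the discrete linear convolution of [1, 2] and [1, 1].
y[0] = 1×1 = 1; y[1] = 1×1 + 2×1 = 3; y[2] = 2×1 = 2

[1, 3, 2]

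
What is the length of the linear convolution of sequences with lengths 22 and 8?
Linear/full convolution length: m + n - 1 = 22 + 8 - 1 = 29

29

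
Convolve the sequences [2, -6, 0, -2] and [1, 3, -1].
y[0] = 2×1 = 2; y[1] = 2×3 + -6×1 = 0; y[2] = 2×-1 + -6×3 + 0×1 = -20; y[3] = -6×-1 + 0×3 + -2×1 = 4; y[4] = 0×-1 + -2×3 = -6; y[5] = -2×-1 = 2

[2, 0, -20, 4, -6, 2]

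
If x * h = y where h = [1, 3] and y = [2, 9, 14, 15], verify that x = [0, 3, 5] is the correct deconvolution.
Forward-compute [0, 3, 5] * [1, 3]: y[0] = 0×1 = 0; y[1] = 0×3 + 3×1 = 3; y[2] = 3×3 + 5×1 = 14; y[3] = 5×3 = 15 → [0, 3, 14, 15]. Does not match given y = [2, 9, 14, 15].

Not verified. [0, 3, 5] * [1, 3] = [0, 3, 14, 15], which differs from [2, 9, 14, 15] at index 0.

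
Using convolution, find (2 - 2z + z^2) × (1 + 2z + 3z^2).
Ascending coefficients: a = [2, -2, 1], b = [1, 2, 3]. c[0] = 2×1 = 2; c[1] = 2×2 + -2×1 = 2; c[2] = 2×3 + -2×2 + 1×1 = 3; c[3] = -2×3 + 1×2 = -4; c[4] = 1×3 = 3. Result coefficients: [2, 2, 3, -4, 3] → 2 + 2z + 3z^2 - 4z^3 + 3z^4

2 + 2z + 3z^2 - 4z^3 + 3z^4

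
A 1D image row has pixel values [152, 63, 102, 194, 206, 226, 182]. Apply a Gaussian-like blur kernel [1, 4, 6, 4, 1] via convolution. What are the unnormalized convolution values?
Convolve image row [152, 63, 102, 194, 206, 226, 182] with kernel [1, 4, 6, 4, 1]: y[0] = 152×1 = 152; y[1] = 152×4 + 63×1 = 671; y[2] = 152×6 + 63×4 + 102×1 = 1266; y[3] = 152×4 + 63×6 + 102×4 + 194×1 = 1588; y[4] = 152×1 + 63×4 + 102×6 + 194×4 + 206×1 = 1998; y[5] = 63×1 + 102×4 + 194×6 + 206×4 + 226×1 = 2685; y[6] = 102×1 + 194×4 + 206×6 + 226×4 + 182×1 = 3200; y[7] = 194×1 + 206×4 + 226×6 + 182×4 = 3102; y[8] = 206×1 + 226×4 + 182×6 = 2202; y[9] = 226×1 + 182×4 = 954; y[10] = 182×1 = 182 → [152, 671, 1266, 1588, 1998, 2685, 3200, 3102, 2202, 954, 182]. Normalization factor = sum(kernel) = 16.

[152, 671, 1266, 1588, 1998, 2685, 3200, 3102, 2202, 954, 182]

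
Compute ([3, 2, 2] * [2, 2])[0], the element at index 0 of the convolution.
Use y[k] = Σ_i a[i]·b[k-i] at k=0. y[0] = 3×2 = 6

6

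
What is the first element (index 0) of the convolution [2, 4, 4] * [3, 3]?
Use y[k] = Σ_i a[i]·b[k-i] at k=0. y[0] = 2×3 = 6

6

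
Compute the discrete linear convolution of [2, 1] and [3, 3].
y[0] = 2×3 = 6; y[1] = 2×3 + 1×3 = 9; y[2] = 1×3 = 3

[6, 9, 3]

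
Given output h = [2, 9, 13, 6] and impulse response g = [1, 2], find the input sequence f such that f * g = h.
Deconvolve h=[2, 9, 13, 6] by g=[1, 2]. Since g[0]=1, solve forward: f[0] = h[0] / 1 = 2; f[1] = (h[1] - 2×2) / 1 = 5; f[2] = (h[2] - 5×2) / 1 = 3. So f = [2, 5, 3]. Check by forward convolution: h[0] = 2×1 = 2; h[1] = 2×2 + 5×1 = 9; h[2] = 5×2 + 3×1 = 13; h[3] = 3×2 = 6

[2, 5, 3]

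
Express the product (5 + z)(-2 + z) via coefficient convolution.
Ascending coefficients: a = [5, 1], b = [-2, 1]. c[0] = 5×-2 = -10; c[1] = 5×1 + 1×-2 = 3; c[2] = 1×1 = 1. Result coefficients: [-10, 3, 1] → -10 + 3z + z^2

-10 + 3z + z^2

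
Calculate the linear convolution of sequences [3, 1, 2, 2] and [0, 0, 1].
y[0] = 3×0 = 0; y[1] = 3×0 + 1×0 = 0; y[2] = 3×1 + 1×0 + 2×0 = 3; y[3] = 1×1 + 2×0 + 2×0 = 1; y[4] = 2×1 + 2×0 = 2; y[5] = 2×1 = 2

[0, 0, 3, 1, 2, 2]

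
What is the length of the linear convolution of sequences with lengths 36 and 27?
Linear/full convolution length: m + n - 1 = 36 + 27 - 1 = 62

62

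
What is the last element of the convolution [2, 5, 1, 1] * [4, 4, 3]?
Use y[k] = Σ_i a[i]·b[k-i] at k=5. y[5] = 1×3 = 3

3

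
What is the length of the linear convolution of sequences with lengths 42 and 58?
Linear/full convolution length: m + n - 1 = 42 + 58 - 1 = 99

99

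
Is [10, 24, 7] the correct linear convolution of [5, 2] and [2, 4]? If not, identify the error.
Recompute linear convolution of [5, 2] and [2, 4]: y[0] = 5×2 = 10; y[1] = 5×4 + 2×2 = 24; y[2] = 2×4 = 8 → [10, 24, 8]. Compare to given [10, 24, 7]: they differ at index 2: given 7, correct 8, so answer: No

No. Error at index 2: given 7, correct 8.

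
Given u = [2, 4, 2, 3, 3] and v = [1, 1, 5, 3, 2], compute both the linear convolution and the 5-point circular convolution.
Linear: y_lin[0] = 2×1 = 2; y_lin[1] = 2×1 + 4×1 = 6; y_lin[2] = 2×5 + 4×1 + 2×1 = 16; y_lin[3] = 2×3 + 4×5 + 2×1 + 3×1 = 31; y_lin[4] = 2×2 + 4×3 + 2×5 + 3×1 + 3×1 = 32; y_lin[5] = 4×2 + 2×3 + 3×5 + 3×1 = 32; y_lin[6] = 2×2 + 3×3 + 3×5 = 28; y_lin[7] = 3×2 + 3×3 = 15; y_lin[8] = 3×2 = 6 → [2, 6, 16, 31, 32, 32, 28, 15, 6]. Circular (length 5): y[0] = 2×1 + 4×2 + 2×3 + 3×5 + 3×1 = 34; y[1] = 2×1 + 4×1 + 2×2 + 3×3 + 3×5 = 34; y[2] = 2×5 + 4×1 + 2×1 + 3×2 + 3×3 = 31; y[3] = 2×3 + 4×5 + 2×1 + 3×1 + 3×2 = 37; y[4] = 2×2 + 4×3 + 2×5 + 3×1 + 3×1 = 32 → [34, 34, 31, 37, 32]

Linear: [2, 6, 16, 31, 32, 32, 28, 15, 6], Circular: [34, 34, 31, 37, 32]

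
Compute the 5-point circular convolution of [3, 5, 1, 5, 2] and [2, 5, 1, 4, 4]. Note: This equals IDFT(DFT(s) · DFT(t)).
Either evaluate y[k] = Σ_j s[j]·t[(k-j) mod 5] directly, or use IDFT(DFT(s) · DFT(t)). y[0] = 3×2 + 5×4 + 1×4 + 5×1 + 2×5 = 45; y[1] = 3×5 + 5×2 + 1×4 + 5×4 + 2×1 = 51; y[2] = 3×1 + 5×5 + 1×2 + 5×4 + 2×4 = 58; y[3] = 3×4 + 5×1 + 1×5 + 5×2 + 2×4 = 40; y[4] = 3×4 + 5×4 + 1×1 + 5×5 + 2×2 = 62. Result: [45, 51, 58, 40, 62]

[45, 51, 58, 40, 62]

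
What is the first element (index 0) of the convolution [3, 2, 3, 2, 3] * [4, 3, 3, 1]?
Use y[k] = Σ_i a[i]·b[k-i] at k=0. y[0] = 3×4 = 12

12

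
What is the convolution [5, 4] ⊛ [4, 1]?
y[0] = 5×4 = 20; y[1] = 5×1 + 4×4 = 21; y[2] = 4×1 = 4

[20, 21, 4]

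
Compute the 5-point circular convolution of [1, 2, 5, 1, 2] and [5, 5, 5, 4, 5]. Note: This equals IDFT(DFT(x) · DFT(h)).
Either evaluate y[k] = Σ_j x[j]·h[(k-j) mod 5] directly, or use IDFT(DFT(x) · DFT(h)). y[0] = 1×5 + 2×5 + 5×4 + 1×5 + 2×5 = 50; y[1] = 1×5 + 2×5 + 5×5 + 1×4 + 2×5 = 54; y[2] = 1×5 + 2×5 + 5×5 + 1×5 + 2×4 = 53; y[3] = 1×4 + 2×5 + 5×5 + 1×5 + 2×5 = 54; y[4] = 1×5 + 2×4 + 5×5 + 1×5 + 2×5 = 53. Result: [50, 54, 53, 54, 53]

[50, 54, 53, 54, 53]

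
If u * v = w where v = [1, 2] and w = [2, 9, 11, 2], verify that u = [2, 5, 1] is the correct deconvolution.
Forward-compute [2, 5, 1] * [1, 2]: w[0] = 2×1 = 2; w[1] = 2×2 + 5×1 = 9; w[2] = 5×2 + 1×1 = 11; w[3] = 1×2 = 2 → [2, 9, 11, 2]. Matches given w = [2, 9, 11, 2], so verified.

Verified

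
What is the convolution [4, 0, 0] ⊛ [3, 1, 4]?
y[0] = 4×3 = 12; y[1] = 4×1 + 0×3 = 4; y[2] = 4×4 + 0×1 + 0×3 = 16; y[3] = 0×4 + 0×1 = 0; y[4] = 0×4 = 0

[12, 4, 16, 0, 0]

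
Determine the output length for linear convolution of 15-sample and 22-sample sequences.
Linear/full convolution length: m + n - 1 = 15 + 22 - 1 = 36

36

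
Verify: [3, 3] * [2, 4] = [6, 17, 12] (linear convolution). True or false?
Recompute linear convolution of [3, 3] and [2, 4]: y[0] = 3×2 = 6; y[1] = 3×4 + 3×2 = 18; y[2] = 3×4 = 12 → [6, 18, 12]. Compare to given [6, 17, 12]: they differ at index 1: given 17, correct 18, so answer: No

No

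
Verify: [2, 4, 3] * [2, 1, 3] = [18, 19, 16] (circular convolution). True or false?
Recompute circular convolution of [2, 4, 3] and [2, 1, 3]: y[0] = 2×2 + 4×3 + 3×1 = 19; y[1] = 2×1 + 4×2 + 3×3 = 19; y[2] = 2×3 + 4×1 + 3×2 = 16 → [19, 19, 16]. Compare to given [18, 19, 16]: they differ at index 0: given 18, correct 19, so answer: No

No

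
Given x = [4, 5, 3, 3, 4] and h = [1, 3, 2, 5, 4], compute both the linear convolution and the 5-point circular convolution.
Linear: y_lin[0] = 4×1 = 4; y_lin[1] = 4×3 + 5×1 = 17; y_lin[2] = 4×2 + 5×3 + 3×1 = 26; y_lin[3] = 4×5 + 5×2 + 3×3 + 3×1 = 42; y_lin[4] = 4×4 + 5×5 + 3×2 + 3×3 + 4×1 = 60; y_lin[5] = 5×4 + 3×5 + 3×2 + 4×3 = 53; y_lin[6] = 3×4 + 3×5 + 4×2 = 35; y_lin[7] = 3×4 + 4×5 = 32; y_lin[8] = 4×4 = 16 → [4, 17, 26, 42, 60, 53, 35, 32, 16]. Circular (length 5): y[0] = 4×1 + 5×4 + 3×5 + 3×2 + 4×3 = 57; y[1] = 4×3 + 5×1 + 3×4 + 3×5 + 4×2 = 52; y[2] = 4×2 + 5×3 + 3×1 + 3×4 + 4×5 = 58; y[3] = 4×5 + 5×2 + 3×3 + 3×1 + 4×4 = 58; y[4] = 4×4 + 5×5 + 3×2 + 3×3 + 4×1 = 60 → [57, 52, 58, 58, 60]

Linear: [4, 17, 26, 42, 60, 53, 35, 32, 16], Circular: [57, 52, 58, 58, 60]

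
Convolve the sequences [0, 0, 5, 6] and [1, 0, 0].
y[0] = 0×1 = 0; y[1] = 0×0 + 0×1 = 0; y[2] = 0×0 + 0×0 + 5×1 = 5; y[3] = 0×0 + 5×0 + 6×1 = 6; y[4] = 5×0 + 6×0 = 0; y[5] = 6×0 = 0

[0, 0, 5, 6, 0, 0]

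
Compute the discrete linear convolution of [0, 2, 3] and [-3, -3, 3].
y[0] = 0×-3 = 0; y[1] = 0×-3 + 2×-3 = -6; y[2] = 0×3 + 2×-3 + 3×-3 = -15; y[3] = 2×3 + 3×-3 = -3; y[4] = 3×3 = 9

[0, -6, -15, -3, 9]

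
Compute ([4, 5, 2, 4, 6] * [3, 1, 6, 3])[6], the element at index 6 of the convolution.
Use y[k] = Σ_i a[i]·b[k-i] at k=6. y[6] = 4×3 + 6×6 = 48

48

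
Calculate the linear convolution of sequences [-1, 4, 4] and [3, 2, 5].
y[0] = -1×3 = -3; y[1] = -1×2 + 4×3 = 10; y[2] = -1×5 + 4×2 + 4×3 = 15; y[3] = 4×5 + 4×2 = 28; y[4] = 4×5 = 20

[-3, 10, 15, 28, 20]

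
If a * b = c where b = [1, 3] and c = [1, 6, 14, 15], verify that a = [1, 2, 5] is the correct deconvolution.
Forward-compute [1, 2, 5] * [1, 3]: c[0] = 1×1 = 1; c[1] = 1×3 + 2×1 = 5; c[2] = 2×3 + 5×1 = 11; c[3] = 5×3 = 15 → [1, 5, 11, 15]. Does not match given c = [1, 6, 14, 15].

Not verified. [1, 2, 5] * [1, 3] = [1, 5, 11, 15], which differs from [1, 6, 14, 15] at index 1.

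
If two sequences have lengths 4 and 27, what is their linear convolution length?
Linear/full convolution length: m + n - 1 = 4 + 27 - 1 = 30

30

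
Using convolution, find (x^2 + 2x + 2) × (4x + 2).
Ascending coefficients: a = [2, 2, 1], b = [2, 4]. c[0] = 2×2 = 4; c[1] = 2×4 + 2×2 = 12; c[2] = 2×4 + 1×2 = 10; c[3] = 1×4 = 4. Result coefficients: [4, 12, 10, 4] → 4x^3 + 10x^2 + 12x + 4

4x^3 + 10x^2 + 12x + 4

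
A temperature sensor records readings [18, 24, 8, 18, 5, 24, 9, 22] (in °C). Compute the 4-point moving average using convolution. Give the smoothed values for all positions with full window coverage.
4-point moving average kernel = [1, 1, 1, 1]. Apply in 'valid' mode (full window coverage): avg[0] = (18 + 24 + 8 + 18) / 4 = 17.0; avg[1] = (24 + 8 + 18 + 5) / 4 = 13.75; avg[2] = (8 + 18 + 5 + 24) / 4 = 13.75; avg[3] = (18 + 5 + 24 + 9) / 4 = 14.0; avg[4] = (5 + 24 + 9 + 22) / 4 = 15.0. Smoothed values: [17.0, 13.75, 13.75, 14.0, 15.0]

[17.0, 13.75, 13.75, 14.0, 15.0]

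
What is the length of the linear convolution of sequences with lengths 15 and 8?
Linear/full convolution length: m + n - 1 = 15 + 8 - 1 = 22

22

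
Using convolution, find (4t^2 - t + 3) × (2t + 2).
Ascending coefficients: a = [3, -1, 4], b = [2, 2]. c[0] = 3×2 = 6; c[1] = 3×2 + -1×2 = 4; c[2] = -1×2 + 4×2 = 6; c[3] = 4×2 = 8. Result coefficients: [6, 4, 6, 8] → 8t^3 + 6t^2 + 4t + 6

8t^3 + 6t^2 + 4t + 6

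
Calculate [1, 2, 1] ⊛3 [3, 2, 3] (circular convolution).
Use y[k] = Σ_j a[j]·b[(k-j) mod 3]. y[0] = 1×3 + 2×3 + 1×2 = 11; y[1] = 1×2 + 2×3 + 1×3 = 11; y[2] = 1×3 + 2×2 + 1×3 = 10. Result: [11, 11, 10]

[11, 11, 10]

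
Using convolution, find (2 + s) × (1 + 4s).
Ascending coefficients: a = [2, 1], b = [1, 4]. c[0] = 2×1 = 2; c[1] = 2×4 + 1×1 = 9; c[2] = 1×4 = 4. Result coefficients: [2, 9, 4] → 2 + 9s + 4s^2

2 + 9s + 4s^2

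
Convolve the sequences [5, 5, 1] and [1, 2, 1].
y[0] = 5×1 = 5; y[1] = 5×2 + 5×1 = 15; y[2] = 5×1 + 5×2 + 1×1 = 16; y[3] = 5×1 + 1×2 = 7; y[4] = 1×1 = 1

[5, 15, 16, 7, 1]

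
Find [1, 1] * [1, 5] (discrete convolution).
y[0] = 1×1 = 1; y[1] = 1×5 + 1×1 = 6; y[2] = 1×5 = 5

[1, 6, 5]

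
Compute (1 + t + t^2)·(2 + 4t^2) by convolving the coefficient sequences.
Ascending coefficients: a = [1, 1, 1], b = [2, 0, 4]. c[0] = 1×2 = 2; c[1] = 1×0 + 1×2 = 2; c[2] = 1×4 + 1×0 + 1×2 = 6; c[3] = 1×4 + 1×0 = 4; c[4] = 1×4 = 4. Result coefficients: [2, 2, 6, 4, 4] → 2 + 2t + 6t^2 + 4t^3 + 4t^4

2 + 2t + 6t^2 + 4t^3 + 4t^4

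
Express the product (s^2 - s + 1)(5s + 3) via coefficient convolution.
Ascending coefficients: a = [1, -1, 1], b = [3, 5]. c[0] = 1×3 = 3; c[1] = 1×5 + -1×3 = 2; c[2] = -1×5 + 1×3 = -2; c[3] = 1×5 = 5. Result coefficients: [3, 2, -2, 5] → 5s^3 - 2s^2 + 2s + 3

5s^3 - 2s^2 + 2s + 3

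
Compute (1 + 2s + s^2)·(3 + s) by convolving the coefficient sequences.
Ascending coefficients: a = [1, 2, 1], b = [3, 1]. c[0] = 1×3 = 3; c[1] = 1×1 + 2×3 = 7; c[2] = 2×1 + 1×3 = 5; c[3] = 1×1 = 1. Result coefficients: [3, 7, 5, 1] → 3 + 7s + 5s^2 + s^3

3 + 7s + 5s^2 + s^3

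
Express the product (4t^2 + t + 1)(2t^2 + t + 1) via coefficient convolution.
Ascending coefficients: a = [1, 1, 4], b = [1, 1, 2]. c[0] = 1×1 = 1; c[1] = 1×1 + 1×1 = 2; c[2] = 1×2 + 1×1 + 4×1 = 7; c[3] = 1×2 + 4×1 = 6; c[4] = 4×2 = 8. Result coefficients: [1, 2, 7, 6, 8] → 8t^4 + 6t^3 + 7t^2 + 2t + 1

8t^4 + 6t^3 + 7t^2 + 2t + 1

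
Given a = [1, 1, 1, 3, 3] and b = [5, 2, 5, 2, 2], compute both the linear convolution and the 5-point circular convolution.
Linear: y_lin[0] = 1×5 = 5; y_lin[1] = 1×2 + 1×5 = 7; y_lin[2] = 1×5 + 1×2 + 1×5 = 12; y_lin[3] = 1×2 + 1×5 + 1×2 + 3×5 = 24; y_lin[4] = 1×2 + 1×2 + 1×5 + 3×2 + 3×5 = 30; y_lin[5] = 1×2 + 1×2 + 3×5 + 3×2 = 25; y_lin[6] = 1×2 + 3×2 + 3×5 = 23; y_lin[7] = 3×2 + 3×2 = 12; y_lin[8] = 3×2 = 6 → [5, 7, 12, 24, 30, 25, 23, 12, 6]. Circular (length 5): y[0] = 1×5 + 1×2 + 1×2 + 3×5 + 3×2 = 30; y[1] = 1×2 + 1×5 + 1×2 + 3×2 + 3×5 = 30; y[2] = 1×5 + 1×2 + 1×5 + 3×2 + 3×2 = 24; y[3] = 1×2 + 1×5 + 1×2 + 3×5 + 3×2 = 30; y[4] = 1×2 + 1×2 + 1×5 + 3×2 + 3×5 = 30 → [30, 30, 24, 30, 30]

Linear: [5, 7, 12, 24, 30, 25, 23, 12, 6], Circular: [30, 30, 24, 30, 30]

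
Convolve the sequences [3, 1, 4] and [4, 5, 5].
y[0] = 3×4 = 12; y[1] = 3×5 + 1×4 = 19; y[2] = 3×5 + 1×5 + 4×4 = 36; y[3] = 1×5 + 4×5 = 25; y[4] = 4×5 = 20

[12, 19, 36, 25, 20]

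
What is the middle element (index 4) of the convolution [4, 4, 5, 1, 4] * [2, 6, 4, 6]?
Use y[k] = Σ_i a[i]·b[k-i] at k=4. y[4] = 4×6 + 5×4 + 1×6 + 4×2 = 58

58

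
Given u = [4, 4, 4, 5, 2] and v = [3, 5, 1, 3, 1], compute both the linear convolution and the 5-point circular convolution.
Linear: y_lin[0] = 4×3 = 12; y_lin[1] = 4×5 + 4×3 = 32; y_lin[2] = 4×1 + 4×5 + 4×3 = 36; y_lin[3] = 4×3 + 4×1 + 4×5 + 5×3 = 51; y_lin[4] = 4×1 + 4×3 + 4×1 + 5×5 + 2×3 = 51; y_lin[5] = 4×1 + 4×3 + 5×1 + 2×5 = 31; y_lin[6] = 4×1 + 5×3 + 2×1 = 21; y_lin[7] = 5×1 + 2×3 = 11; y_lin[8] = 2×1 = 2 → [12, 32, 36, 51, 51, 31, 21, 11, 2]. Circular (length 5): y[0] = 4×3 + 4×1 + 4×3 + 5×1 + 2×5 = 43; y[1] = 4×5 + 4×3 + 4×1 + 5×3 + 2×1 = 53; y[2] = 4×1 + 4×5 + 4×3 + 5×1 + 2×3 = 47; y[3] = 4×3 + 4×1 + 4×5 + 5×3 + 2×1 = 53; y[4] = 4×1 + 4×3 + 4×1 + 5×5 + 2×3 = 51 → [43, 53, 47, 53, 51]

Linear: [12, 32, 36, 51, 51, 31, 21, 11, 2], Circular: [43, 53, 47, 53, 51]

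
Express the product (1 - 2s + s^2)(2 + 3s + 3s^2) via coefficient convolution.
Ascending coefficients: a = [1, -2, 1], b = [2, 3, 3]. c[0] = 1×2 = 2; c[1] = 1×3 + -2×2 = -1; c[2] = 1×3 + -2×3 + 1×2 = -1; c[3] = -2×3 + 1×3 = -3; c[4] = 1×3 = 3. Result coefficients: [2, -1, -1, -3, 3] → 2 - s - s^2 - 3s^3 + 3s^4

2 - s - s^2 - 3s^3 + 3s^4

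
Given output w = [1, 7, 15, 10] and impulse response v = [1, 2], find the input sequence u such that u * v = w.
Deconvolve w=[1, 7, 15, 10] by v=[1, 2]. Since v[0]=1, solve forward: u[0] = w[0] / 1 = 1; u[1] = (w[1] - 1×2) / 1 = 5; u[2] = (w[2] - 5×2) / 1 = 5. So u = [1, 5, 5]. Check by forward convolution: w[0] = 1×1 = 1; w[1] = 1×2 + 5×1 = 7; w[2] = 5×2 + 5×1 = 15; w[3] = 5×2 = 10

[1, 5, 5]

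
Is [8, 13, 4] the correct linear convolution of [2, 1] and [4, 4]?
Recompute linear convolution of [2, 1] and [4, 4]: y[0] = 2×4 = 8; y[1] = 2×4 + 1×4 = 12; y[2] = 1×4 = 4 → [8, 12, 4]. Compare to given [8, 13, 4]: they differ at index 1: given 13, correct 12, so answer: No

No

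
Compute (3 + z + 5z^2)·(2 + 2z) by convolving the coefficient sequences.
Ascending coefficients: a = [3, 1, 5], b = [2, 2]. c[0] = 3×2 = 6; c[1] = 3×2 + 1×2 = 8; c[2] = 1×2 + 5×2 = 12; c[3] = 5×2 = 10. Result coefficients: [6, 8, 12, 10] → 6 + 8z + 12z^2 + 10z^3

6 + 8z + 12z^2 + 10z^3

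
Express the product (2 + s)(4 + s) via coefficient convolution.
Ascending coefficients: a = [2, 1], b = [4, 1]. c[0] = 2×4 = 8; c[1] = 2×1 + 1×4 = 6; c[2] = 1×1 = 1. Result coefficients: [8, 6, 1] → 8 + 6s + s^2

8 + 6s + s^2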